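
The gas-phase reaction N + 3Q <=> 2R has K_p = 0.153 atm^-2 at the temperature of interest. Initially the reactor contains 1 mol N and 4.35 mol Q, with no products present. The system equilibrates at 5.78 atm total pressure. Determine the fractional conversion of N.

X = 0.637

Let X = conversion of N (basis 1 mol N); extent of reaction ξ = X.
Mole table: n_N = 1 − X; n_Q = 4.35 − 3X; n_R = 2X.
Summing: n_T = 5.35 − 2X.
Mole fractions y_i = n_i/n_T; K_p = p_R^2 / (p_N p_Q^3) with p_i = y_i·P.
Equating to 0.153 atm^-2 and solving on 0 < X < 1: X = 0.637.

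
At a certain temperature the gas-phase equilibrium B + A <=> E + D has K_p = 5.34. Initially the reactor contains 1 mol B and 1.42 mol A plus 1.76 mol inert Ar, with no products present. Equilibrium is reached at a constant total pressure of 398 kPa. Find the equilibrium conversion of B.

X = 0.804

Take 1 mol B as basis and let X be its fractional conversion, so ξ = X.
Mole table: n_B = 1 − X; n_A = 1.42 − X; n_E = X; n_D = X; n_I = 1.76 (inert).
n_T stays at 4.18 (no change in mole number).
With p_i = (n_i/n_T)P, K_p = p_E p_D / (p_B p_A).
Setting this equal to 5.34 and taking the physical root (0 < X < 1) gives X = 0.804.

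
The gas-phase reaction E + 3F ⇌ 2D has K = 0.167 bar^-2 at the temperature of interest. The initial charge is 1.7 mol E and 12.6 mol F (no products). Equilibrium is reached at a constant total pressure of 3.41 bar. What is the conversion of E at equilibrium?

X = 0.686

Take 1.7 mol E as basis and let X be its fractional conversion, so ξ = 1.7X.
At extent ξ: n_E = 1.7 − 1.7X; n_F = 12.6 − 5.1X; n_D = 3.4X.
Summing: n_T = 14.3 − 3.4X.
y_i = n_i/n_T, p_i = y_i·P. K = p_D^2 / (p_E p_F^3).
This yields a degree-4 equation in X; solving on (0,1), X = 0.686.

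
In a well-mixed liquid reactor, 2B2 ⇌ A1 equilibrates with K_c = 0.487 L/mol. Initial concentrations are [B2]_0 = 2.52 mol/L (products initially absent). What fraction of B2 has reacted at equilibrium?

X = 0.534

Let X = conversion of B2; extent ξ = 2.52X/2 mol/L.
Concentrations: [B2] = 2.52 − 2.52X; [A1] = 1.26X.
K_c = [A1] / ([B2]^2).
This equals 0.487 at X = 0.534 (the root in 0 < X < 1).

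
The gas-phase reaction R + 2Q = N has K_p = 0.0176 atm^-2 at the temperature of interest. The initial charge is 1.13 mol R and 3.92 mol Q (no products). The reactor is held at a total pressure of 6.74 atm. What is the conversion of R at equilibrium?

Let X = conversion of R (basis 1.13 mol R); extent of reaction ξ = 1.13X.
Mole table: n_R = 1.13 − 1.13X; n_Q = 3.92 − 2.26X; n_N = 1.13X.
Total moles n_T = 5.05 − 2.26X.
With p_i = (n_i/n_T)P, K_p = p_N / (p_R p_Q^2).
Setting this equal to 0.0176 atm^-2 and taking the physical root (0 < X < 1) gives X = 0.305.

X = 0.305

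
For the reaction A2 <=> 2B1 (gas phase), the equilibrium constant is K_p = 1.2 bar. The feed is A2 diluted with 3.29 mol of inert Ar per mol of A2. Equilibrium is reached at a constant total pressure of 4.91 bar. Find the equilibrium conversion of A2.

X = 0.411

Take 1 mol A2 as basis and let X be its fractional conversion, so ξ = X.
Species balance: n_A2 = 1 − X; n_B1 = 2X; n_I = 3.29 (inert).
n_T = Σnᵢ = 4.29 + X.
y_i = n_i/n_T, p_i = y_i·P. K_p = p_B1^2 / (p_A2).
Substituting and setting equal to 1.2 bar gives a polynomial in X; the root in (0,1) is X = 0.411.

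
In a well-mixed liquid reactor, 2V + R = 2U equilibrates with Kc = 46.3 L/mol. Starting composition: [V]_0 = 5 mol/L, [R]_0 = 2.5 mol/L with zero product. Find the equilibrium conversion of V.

Let X = conversion of V; extent ξ = 5X/2 mol/L.
Concentrations: [V] = 5 − 5X; [R] = 2.5 − 2.5X; [U] = 5X.
Kc = [U]^2 / ([V]^2 [R]).
This equals 46.3 at X = 0.820 (the root in 0 < X < 1).

X = 0.820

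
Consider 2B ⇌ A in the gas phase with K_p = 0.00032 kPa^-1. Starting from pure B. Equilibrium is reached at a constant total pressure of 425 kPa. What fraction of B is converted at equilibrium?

Basis: 1 mol B initially; let X = conversion of B. Extent ξ = 0.5X.
Mole table: n_B = 1 − X; n_A = 0.5X.
Total moles n_T = 1 − 0.5X.
Mole fractions y_i = n_i/n_T; K_p = p_A / (p_B^2) with p_i = y_i·P.
Equating to 0.00032 kPa^-1 and solving on 0 < X < 1: X = 0.195.

X = 0.195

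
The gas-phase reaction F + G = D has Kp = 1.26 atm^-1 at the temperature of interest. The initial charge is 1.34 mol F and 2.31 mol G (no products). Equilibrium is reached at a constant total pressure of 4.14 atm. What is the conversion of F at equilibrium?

Take 1.34 mol F as basis and let X be its fractional conversion, so ξ = 1.34X.
At extent ξ: n_F = 1.34 − 1.34X; n_G = 2.31 − 1.34X; n_D = 1.34X.
Summing: n_T = 3.65 − 1.34X.
Mole fractions y_i = n_i/n_T; Kp = p_D / (p_F p_G) with p_i = y_i·P.
Equating to 1.26 atm^-1 and solving on 0 < X < 1: X = 0.723.

X = 0.723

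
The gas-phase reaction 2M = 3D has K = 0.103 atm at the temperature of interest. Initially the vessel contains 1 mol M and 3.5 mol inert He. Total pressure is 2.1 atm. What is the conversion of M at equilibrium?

X = 0.316

Basis: 1 mol M initially; let X = conversion of M. Extent ξ = 0.5X.
Species balance: n_M = 1 − X; n_D = 1.5X; n_I = 3.5 (inert).
n_T = Σnᵢ = 4.5 + 0.5X.
With p_i = (n_i/n_T)P, K = p_D^3 / (p_M^2).
Equating to 0.103 atm and solving on 0 < X < 1: X = 0.316.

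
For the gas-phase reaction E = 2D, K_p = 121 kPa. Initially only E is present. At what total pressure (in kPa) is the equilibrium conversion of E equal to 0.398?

P = 161 kPa

Take 1 mol E as basis and let X be its fractional conversion, so ξ = X.
Mole table: n_E = 1 − X; n_D = 2X.
n_T = Σnᵢ = 1 + X.
K_p = p_D^2 / (p_E) with p_i = (n_i/n_T)·P.
At X = 0.398: the mole-fraction product g(X) = Π y_i^ν_i = 0.7529. Since K_p = g(X)·P^{1}, P = (K_p/g)^(1/1) = (121/0.7529)^(1/1) = 161 kPa.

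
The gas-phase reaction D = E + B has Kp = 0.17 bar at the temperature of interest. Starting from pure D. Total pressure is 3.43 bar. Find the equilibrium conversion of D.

Basis: 1 mol D initially; let X = conversion of D. Extent ξ = X.
Moles: n_D = 1 − X; n_E = X; n_B = X.
Total moles n_T = 1 + X.
Mole fractions y_i = n_i/n_T; Kp = p_E p_B / (p_D) with p_i = y_i·P.
Substituting and setting equal to 0.17 bar gives a polynomial in X; the root in (0,1) is X = 0.217.

X = 0.217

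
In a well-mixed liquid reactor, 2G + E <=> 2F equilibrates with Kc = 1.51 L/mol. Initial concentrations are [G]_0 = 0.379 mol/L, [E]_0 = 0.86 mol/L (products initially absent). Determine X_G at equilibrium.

Let X = conversion of G; extent ξ = 0.379X/2 mol/L.
Concentrations: [G] = 0.379 − 0.379X; [E] = 0.86 − 0.19X; [F] = 0.379X.
Kc = [F]^2 / ([G]^2 [E]).
Setting equal to 1.51 and solving for X on (0,1) gives X = 0.518.

X = 0.518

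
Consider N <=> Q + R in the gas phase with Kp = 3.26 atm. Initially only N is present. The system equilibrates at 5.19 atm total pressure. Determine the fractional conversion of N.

Basis: 1 mol N initially; let X = conversion of N. Extent ξ = X.
Moles: n_N = 1 − X; n_Q = X; n_R = X.
Total moles n_T = 1 + X.
With p_i = (n_i/n_T)P, Kp = p_Q p_R / (p_N).
This yields a degree-2 equation in X; solving on (0,1), X = 0.621.

X = 0.621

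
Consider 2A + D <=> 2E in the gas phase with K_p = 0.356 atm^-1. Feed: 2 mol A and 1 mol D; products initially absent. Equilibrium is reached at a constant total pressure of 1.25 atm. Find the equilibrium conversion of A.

X = 0.258

Take 2 mol A as basis and let X be its fractional conversion, so ξ = X.
Moles: n_A = 2 − 2X; n_D = 1 − X; n_E = 2X.
n_T = Σnᵢ = 3 − X.
With p_i = (n_i/n_T)P, K_p = p_E^2 / (p_A^2 p_D).
Equating to 0.356 atm^-1 and solving on 0 < X < 1: X = 0.258.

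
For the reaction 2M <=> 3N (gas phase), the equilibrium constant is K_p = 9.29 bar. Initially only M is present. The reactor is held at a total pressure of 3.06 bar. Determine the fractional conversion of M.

X = 0.585

Let X = conversion of M (basis 1 mol M); extent of reaction ξ = 0.5X.
Moles: n_M = 1 − X; n_N = 1.5X.
n_T = Σnᵢ = 1 + 0.5X.
Mole fractions y_i = n_i/n_T; K_p = p_N^3 / (p_M^2) with p_i = y_i·P.
Setting this equal to 9.29 bar and taking the physical root (0 < X < 1) gives X = 0.585.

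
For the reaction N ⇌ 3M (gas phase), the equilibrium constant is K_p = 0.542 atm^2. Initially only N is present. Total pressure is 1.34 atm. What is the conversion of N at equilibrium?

Let X = conversion of N (basis 1 mol N); extent of reaction ξ = X.
Mole table: n_N = 1 − X; n_M = 3X.
Summing: n_T = 1 + 2X.
Mole fractions y_i = n_i/n_T; K_p = p_M^3 / (p_N) with p_i = y_i·P.
Setting this equal to 0.542 atm^2 and taking the physical root (0 < X < 1) gives X = 0.268.

X = 0.268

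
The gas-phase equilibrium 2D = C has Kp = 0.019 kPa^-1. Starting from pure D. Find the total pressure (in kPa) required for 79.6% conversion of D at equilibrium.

Basis: 1 mol D initially; let X = conversion of D. Extent ξ = 0.5X.
Moles: n_D = 1 − X; n_C = 0.5X.
Total moles n_T = 1 − 0.5X.
Kp = p_C / (p_D^2) with p_i = (n_i/n_T)·P.
At X = 0.796: the mole-fraction product g(X) = Π y_i^ν_i = 5.757. Since Kp = g(X)·P^{-1}, P = (g/Kp)^(1/1) = (5.757/0.019)^(1/1) = 303 kPa.

P = 303 kPa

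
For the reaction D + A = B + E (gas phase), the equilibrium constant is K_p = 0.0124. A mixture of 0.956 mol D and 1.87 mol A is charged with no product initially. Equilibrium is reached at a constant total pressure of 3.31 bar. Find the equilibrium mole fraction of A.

y_A = 0.615

Basis: 0.956 mol D initially; let X = conversion of D. Extent ξ = 0.956X.
Moles: n_D = 0.956 − 0.956X; n_A = 1.87 − 0.956X; n_B = 0.956X; n_E = 0.956X.
Since Δν = 0, n_T = 2.83 throughout.
With p_i = (n_i/n_T)P, K_p = p_B p_E / (p_D p_A).
Equating to 0.0124 and solving on 0 < X < 1: X = 0.139.
Then n_A = 1.74, n_T = 2.83, so y_A = 0.615.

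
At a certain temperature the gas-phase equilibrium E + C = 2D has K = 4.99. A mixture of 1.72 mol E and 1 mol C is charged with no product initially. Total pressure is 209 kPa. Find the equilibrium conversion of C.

X = 0.665

Let X = conversion of C (basis 1 mol C); extent of reaction ξ = X.
Species balance: n_E = 1.72 − X; n_C = 1 − X; n_D = 2X.
Since Δν = 0, n_T = 2.72 throughout.
With p_i = (n_i/n_T)P, K = p_D^2 / (p_E p_C).
Equating to 4.99 and solving on 0 < X < 1: X = 0.665.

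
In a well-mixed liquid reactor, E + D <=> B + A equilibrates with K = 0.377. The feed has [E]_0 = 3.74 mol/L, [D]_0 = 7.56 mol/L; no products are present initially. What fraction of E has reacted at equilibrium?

X = 0.521

Let X = conversion of E; extent ξ = 3.74·X mol/L.
Concentrations: [E] = 3.74 − 3.74X; [D] = 7.56 − 3.74X; [B] = 3.74X; [A] = 3.74X.
K = [B] [A] / ([E] [D]).
Setting equal to 0.377 and solving for X on (0,1) gives X = 0.521.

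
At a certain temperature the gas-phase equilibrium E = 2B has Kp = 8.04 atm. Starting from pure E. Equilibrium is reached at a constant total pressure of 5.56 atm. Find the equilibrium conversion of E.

Let X = conversion of E (basis 1 mol E); extent of reaction ξ = X.
Mole table: n_E = 1 − X; n_B = 2X.
Summing: n_T = 1 + X.
y_i = n_i/n_T, p_i = y_i·P. Kp = p_B^2 / (p_E).
Equating to 8.04 atm and solving on 0 < X < 1: X = 0.515.

X = 0.515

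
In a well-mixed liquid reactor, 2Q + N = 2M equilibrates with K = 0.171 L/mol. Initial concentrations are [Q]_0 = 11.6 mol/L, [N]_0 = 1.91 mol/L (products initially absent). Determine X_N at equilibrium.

X = 0.712

Let X = conversion of N; extent ξ = 1.91·X mol/L.
Concentrations: [Q] = 11.6 − 3.82X; [N] = 1.91 − 1.91X; [M] = 3.82X.
K = [M]^2 / ([Q]^2 [N]).
This equals 0.171 at X = 0.712 (the root in 0 < X < 1).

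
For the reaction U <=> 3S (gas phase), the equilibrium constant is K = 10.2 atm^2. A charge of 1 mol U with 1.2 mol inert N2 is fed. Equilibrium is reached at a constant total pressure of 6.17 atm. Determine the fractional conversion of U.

X = 0.378

Basis: 1 mol U initially; let X = conversion of U. Extent ξ = X.
Moles: n_U = 1 − X; n_S = 3X; n_I = 1.2 (inert).
n_T = Σnᵢ = 2.2 + 2X.
y_i = n_i/n_T, p_i = y_i·P. K = p_S^3 / (p_U).
Substituting and setting equal to 10.2 atm^2 gives a polynomial in X; the root in (0,1) is X = 0.378.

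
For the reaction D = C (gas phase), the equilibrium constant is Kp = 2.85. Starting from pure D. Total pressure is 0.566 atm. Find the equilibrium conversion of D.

X = 0.740

Take 1 mol D as basis and let X be its fractional conversion, so ξ = X.
At extent ξ: n_D = 1 − X; n_C = X.
n_T stays at 1 (no change in mole number).
Mole fractions y_i = n_i/n_T; Kp = p_C / (p_D) with p_i = y_i·P.
Setting this equal to 2.85 and taking the physical root (0 < X < 1) gives X = 0.740.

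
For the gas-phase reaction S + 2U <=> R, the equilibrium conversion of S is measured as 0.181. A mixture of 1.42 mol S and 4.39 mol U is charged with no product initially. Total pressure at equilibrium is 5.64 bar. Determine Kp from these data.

Take 1.42 mol S as basis and let X be its fractional conversion, so ξ = 1.42X.
Mole table: n_S = 1.42 − 1.42X; n_U = 4.39 − 2.84X; n_R = 1.42X.
Summing: n_T = 5.81 − 2.84X.
At X = 0.181: n_S = 1.16, n_U = 3.88, n_R = 0.257, n_T = 5.3.
p_i = (n_i/n_T)·P. Kp = p_R / (p_S p_U^2) = 0.013 bar^-2.

Kp = 0.013 bar^-2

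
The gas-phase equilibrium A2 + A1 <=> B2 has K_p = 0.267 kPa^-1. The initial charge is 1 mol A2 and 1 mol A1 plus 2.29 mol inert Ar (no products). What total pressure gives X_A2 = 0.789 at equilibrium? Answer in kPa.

P = 232 kPa

Take 1 mol A2 as basis and let X be its fractional conversion, so ξ = X.
Mole table: n_A2 = 1 − X; n_A1 = 1 − X; n_B2 = X; n_I = 2.29 (inert).
n_T = Σnᵢ = 4.29 − X.
K_p = p_B2 / (p_A2 p_A1) with p_i = (n_i/n_T)·P.
At X = 0.789: the mole-fraction product g(X) = Π y_i^ν_i = 62.04. Since K_p = g(X)·P^{-1}, P = (g/K_p)^(1/1) = (62.04/0.267)^(1/1) = 232 kPa.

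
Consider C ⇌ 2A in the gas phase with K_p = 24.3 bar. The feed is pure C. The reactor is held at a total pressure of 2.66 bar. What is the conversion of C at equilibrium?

Let X = conversion of C (basis 1 mol C); extent of reaction ξ = X.
Species balance: n_C = 1 − X; n_A = 2X.
n_T = Σnᵢ = 1 + X.
Mole fractions y_i = n_i/n_T; K_p = p_A^2 / (p_C) with p_i = y_i·P.
This yields a degree-2 equation in X; solving on (0,1), X = 0.834.

X = 0.834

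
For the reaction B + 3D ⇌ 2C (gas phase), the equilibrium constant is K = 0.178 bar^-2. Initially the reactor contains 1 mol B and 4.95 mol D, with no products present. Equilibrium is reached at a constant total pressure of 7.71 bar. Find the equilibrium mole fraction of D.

Basis: 1 mol B initially; let X = conversion of B. Extent ξ = X.
Mole table: n_B = 1 − X; n_D = 4.95 − 3X; n_C = 2X.
n_T = Σnᵢ = 5.95 − 2X.
Mole fractions y_i = n_i/n_T; K = p_C^2 / (p_B p_D^3) with p_i = y_i·P.
Substituting and setting equal to 0.178 bar^-2 gives a polynomial in X; the root in (0,1) is X = 0.767.
Then n_D = 2.65, n_T = 4.42, so y_D = 0.600.

y_D = 0.600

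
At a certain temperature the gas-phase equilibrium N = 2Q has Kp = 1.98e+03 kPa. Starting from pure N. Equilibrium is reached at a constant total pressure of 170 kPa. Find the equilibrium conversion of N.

Let X = conversion of N (basis 1 mol N); extent of reaction ξ = X.
Species balance: n_N = 1 − X; n_Q = 2X.
Summing: n_T = 1 + X.
With p_i = (n_i/n_T)P, Kp = p_Q^2 / (p_N).
This yields a degree-2 equation in X; solving on (0,1), X = 0.863.

X = 0.863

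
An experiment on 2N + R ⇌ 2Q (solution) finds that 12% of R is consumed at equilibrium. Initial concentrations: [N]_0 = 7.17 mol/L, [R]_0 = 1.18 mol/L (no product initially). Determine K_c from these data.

Let X = conversion of R.
Concentrations: [N] = 7.17 − 2.36X; [R] = 1.18 − 1.18X; [Q] = 2.36X.
At X = 0.12: [N] = 6.89, [R] = 1.04, [Q] = 0.283.
K_c = [Q]^2 / ([N]^2 [R]) = 0.00163 L/mol.

K_c = 0.00163 L/mol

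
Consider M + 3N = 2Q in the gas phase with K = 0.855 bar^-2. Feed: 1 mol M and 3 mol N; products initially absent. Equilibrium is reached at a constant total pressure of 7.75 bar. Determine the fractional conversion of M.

Basis: 1 mol M initially; let X = conversion of M. Extent ξ = X.
Moles: n_M = 1 − X; n_N = 3 − 3X; n_Q = 2X.
n_T = Σnᵢ = 4 − 2X.
Mole fractions y_i = n_i/n_T; K = p_Q^2 / (p_M p_N^3) with p_i = y_i·P.
Setting this equal to 0.855 bar^-2 and taking the physical root (0 < X < 1) gives X = 0.689.

X = 0.689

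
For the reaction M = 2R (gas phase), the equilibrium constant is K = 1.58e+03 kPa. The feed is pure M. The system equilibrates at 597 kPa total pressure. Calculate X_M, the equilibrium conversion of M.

Take 1 mol M as basis and let X be its fractional conversion, so ξ = X.
At extent ξ: n_M = 1 − X; n_R = 2X.
Total moles n_T = 1 + X.
With p_i = (n_i/n_T)P, K = p_R^2 / (p_M).
Equating to 1.58e+03 kPa and solving on 0 < X < 1: X = 0.631.

X = 0.631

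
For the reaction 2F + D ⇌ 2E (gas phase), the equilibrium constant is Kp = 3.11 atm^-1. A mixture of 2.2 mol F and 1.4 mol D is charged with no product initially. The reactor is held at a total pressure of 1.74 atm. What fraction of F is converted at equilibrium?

X = 0.546

Basis: 2.2 mol F initially; let X = conversion of F. Extent ξ = 1.1X.
At extent ξ: n_F = 2.2 − 2.2X; n_D = 1.4 − 1.1X; n_E = 2.2X.
Total moles n_T = 3.6 − 1.1X.
Mole fractions y_i = n_i/n_T; Kp = p_E^2 / (p_F^2 p_D) with p_i = y_i·P.
Equating to 3.11 atm^-1 and solving on 0 < X < 1: X = 0.546.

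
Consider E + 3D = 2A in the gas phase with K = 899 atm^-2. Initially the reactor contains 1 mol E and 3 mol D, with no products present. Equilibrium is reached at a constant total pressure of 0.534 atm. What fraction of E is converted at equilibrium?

X = 0.786

Basis: 1 mol E initially; let X = conversion of E. Extent ξ = X.
At extent ξ: n_E = 1 − X; n_D = 3 − 3X; n_A = 2X.
n_T = Σnᵢ = 4 − 2X.
With p_i = (n_i/n_T)P, K = p_A^2 / (p_E p_D^3).
Substituting and setting equal to 899 atm^-2 gives a polynomial in X; the root in (0,1) is X = 0.786.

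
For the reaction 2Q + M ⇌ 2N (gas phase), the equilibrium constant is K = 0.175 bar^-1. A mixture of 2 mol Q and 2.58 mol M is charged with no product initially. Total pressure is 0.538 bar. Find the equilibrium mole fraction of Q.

y_Q = 0.371

Take 2 mol Q as basis and let X be its fractional conversion, so ξ = X.
Species balance: n_Q = 2 − 2X; n_M = 2.58 − X; n_N = 2X.
Total moles n_T = 4.58 − X.
Mole fractions y_i = n_i/n_T; K = p_N^2 / (p_Q^2 p_M) with p_i = y_i·P.
Equating to 0.175 bar^-1 and solving on 0 < X < 1: X = 0.185.
Then n_Q = 1.63, n_T = 4.4, so y_Q = 0.371.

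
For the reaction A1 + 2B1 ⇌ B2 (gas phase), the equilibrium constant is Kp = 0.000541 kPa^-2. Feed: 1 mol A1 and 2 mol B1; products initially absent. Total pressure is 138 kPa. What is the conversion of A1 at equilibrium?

X = 0.642

Let X = conversion of A1 (basis 1 mol A1); extent of reaction ξ = X.
At extent ξ: n_A1 = 1 − X; n_B1 = 2 − 2X; n_B2 = X.
Total moles n_T = 3 − 2X.
y_i = n_i/n_T, p_i = y_i·P. Kp = p_B2 / (p_A1 p_B1^2).
Setting this equal to 0.000541 kPa^-2 and taking the physical root (0 < X < 1) gives X = 0.642.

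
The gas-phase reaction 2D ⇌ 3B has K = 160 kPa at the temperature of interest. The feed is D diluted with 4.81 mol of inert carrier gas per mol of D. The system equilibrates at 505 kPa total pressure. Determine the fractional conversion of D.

X = 0.513

Let X = conversion of D (basis 1 mol D); extent of reaction ξ = 0.5X.
Species balance: n_D = 1 − X; n_B = 1.5X; n_I = 4.81 (inert).
n_T = Σnᵢ = 5.81 + 0.5X.
With p_i = (n_i/n_T)P, K = p_B^3 / (p_D^2).
Substituting and setting equal to 160 kPa gives a polynomial in X; the root in (0,1) is X = 0.513.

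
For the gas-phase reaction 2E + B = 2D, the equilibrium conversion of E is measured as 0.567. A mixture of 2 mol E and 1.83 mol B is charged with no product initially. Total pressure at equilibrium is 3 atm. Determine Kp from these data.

Kp = 1.48 atm^-1

Take 2 mol E as basis and let X be its fractional conversion, so ξ = X.
Moles: n_E = 2 − 2X; n_B = 1.83 − X; n_D = 2X.
Total moles n_T = 3.83 − X.
At X = 0.567: n_E = 0.866, n_B = 1.26, n_D = 1.13, n_T = 3.26.
p_i = (n_i/n_T)·P. Kp = p_D^2 / (p_E^2 p_B) = 1.48 atm^-1.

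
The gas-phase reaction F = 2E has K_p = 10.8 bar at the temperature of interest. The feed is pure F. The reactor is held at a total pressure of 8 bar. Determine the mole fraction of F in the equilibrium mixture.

Let X = conversion of F (basis 1 mol F); extent of reaction ξ = X.
Mole table: n_F = 1 − X; n_E = 2X.
Summing: n_T = 1 + X.
Mole fractions y_i = n_i/n_T; K_p = p_E^2 / (p_F) with p_i = y_i·P.
Equating to 10.8 bar and solving on 0 < X < 1: X = 0.502.
Then n_F = 0.498, n_T = 1.5, so y_F = 0.331.

y_F = 0.331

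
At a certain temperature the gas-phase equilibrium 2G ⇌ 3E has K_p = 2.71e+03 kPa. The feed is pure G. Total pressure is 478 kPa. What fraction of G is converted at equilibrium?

Basis: 1 mol G initially; let X = conversion of G. Extent ξ = 0.5X.
At extent ξ: n_G = 1 − X; n_E = 1.5X.
n_T = Σnᵢ = 1 + 0.5X.
y_i = n_i/n_T, p_i = y_i·P. K_p = p_E^3 / (p_G^2).
Substituting and setting equal to 2.71e+03 kPa gives a polynomial in X; the root in (0,1) is X = 0.649.

X = 0.649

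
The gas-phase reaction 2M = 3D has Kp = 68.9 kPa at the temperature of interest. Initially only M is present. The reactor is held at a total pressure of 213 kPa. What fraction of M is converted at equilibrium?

X = 0.359

Take 1 mol M as basis and let X be its fractional conversion, so ξ = 0.5X.
At extent ξ: n_M = 1 − X; n_D = 1.5X.
Total moles n_T = 1 + 0.5X.
Mole fractions y_i = n_i/n_T; Kp = p_D^3 / (p_M^2) with p_i = y_i·P.
This yields a degree-3 equation in X; solving on (0,1), X = 0.359.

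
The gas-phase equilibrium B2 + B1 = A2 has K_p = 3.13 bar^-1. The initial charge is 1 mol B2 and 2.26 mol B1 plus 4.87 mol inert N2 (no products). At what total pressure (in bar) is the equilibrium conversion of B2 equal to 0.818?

P = 7.28 bar

Basis: 1 mol B2 initially; let X = conversion of B2. Extent ξ = X.
Mole table: n_B2 = 1 − X; n_B1 = 2.26 − X; n_A2 = X; n_I = 4.87 (inert).
Summing: n_T = 8.13 − X.
K_p = p_A2 / (p_B2 p_B1) with p_i = (n_i/n_T)·P.
At X = 0.818: the mole-fraction product g(X) = Π y_i^ν_i = 22.79. Since K_p = g(X)·P^{-1}, P = (g/K_p)^(1/1) = (22.79/3.13)^(1/1) = 7.28 bar.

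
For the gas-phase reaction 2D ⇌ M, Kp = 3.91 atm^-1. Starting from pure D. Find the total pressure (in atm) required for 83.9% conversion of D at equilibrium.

Basis: 1 mol D initially; let X = conversion of D. Extent ξ = 0.5X.
Mole table: n_D = 1 − X; n_M = 0.5X.
Total moles n_T = 1 − 0.5X.
Kp = p_M / (p_D^2) with p_i = (n_i/n_T)·P.
At X = 0.839: the mole-fraction product g(X) = Π y_i^ν_i = 9.395. Since Kp = g(X)·P^{-1}, P = (g/Kp)^(1/1) = (9.395/3.91)^(1/1) = 2.4 atm.

P = 2.4 atm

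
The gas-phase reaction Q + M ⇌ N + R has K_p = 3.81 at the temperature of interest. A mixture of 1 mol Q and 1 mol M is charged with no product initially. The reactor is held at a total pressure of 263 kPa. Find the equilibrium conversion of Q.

X = 0.661

Take 1 mol Q as basis and let X be its fractional conversion, so ξ = X.
Moles: n_Q = 1 − X; n_M = 1 − X; n_N = X; n_R = X.
Since Δν = 0, n_T = 2 throughout.
y_i = n_i/n_T, p_i = y_i·P. K_p = p_N p_R / (p_Q p_M).
Substituting and setting equal to 3.81 gives a polynomial in X; the root in (0,1) is X = 0.661.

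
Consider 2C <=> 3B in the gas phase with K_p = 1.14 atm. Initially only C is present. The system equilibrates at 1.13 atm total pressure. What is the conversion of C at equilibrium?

X = 0.470

Basis: 1 mol C initially; let X = conversion of C. Extent ξ = 0.5X.
Species balance: n_C = 1 − X; n_B = 1.5X.
Total moles n_T = 1 + 0.5X.
With p_i = (n_i/n_T)P, K_p = p_B^3 / (p_C^2).
Setting this equal to 1.14 atm and taking the physical root (0 < X < 1) gives X = 0.470.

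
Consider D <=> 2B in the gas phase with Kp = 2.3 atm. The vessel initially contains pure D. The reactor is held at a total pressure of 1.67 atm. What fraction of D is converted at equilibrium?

X = 0.506

Basis: 1 mol D initially; let X = conversion of D. Extent ξ = X.
At extent ξ: n_D = 1 − X; n_B = 2X.
Total moles n_T = 1 + X.
With p_i = (n_i/n_T)P, Kp = p_B^2 / (p_D).
This yields a degree-2 equation in X; solving on (0,1), X = 0.506.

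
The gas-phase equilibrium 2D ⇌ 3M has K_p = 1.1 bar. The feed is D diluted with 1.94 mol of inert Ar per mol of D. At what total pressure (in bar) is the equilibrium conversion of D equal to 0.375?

Take 1 mol D as basis and let X be its fractional conversion, so ξ = 0.5X.
Species balance: n_D = 1 − X; n_M = 1.5X; n_I = 1.94 (inert).
Summing: n_T = 2.94 + 0.5X.
K_p = p_M^3 / (p_D^2) with p_i = (n_i/n_T)·P.
At X = 0.375: the mole-fraction product g(X) = Π y_i^ν_i = 0.1457. Since K_p = g(X)·P^{1}, P = (K_p/g)^(1/1) = (1.1/0.1457)^(1/1) = 7.55 bar.

P = 7.55 bar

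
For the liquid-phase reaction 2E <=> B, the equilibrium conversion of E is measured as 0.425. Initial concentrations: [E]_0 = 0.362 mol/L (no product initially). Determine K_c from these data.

K_c = 1.78 L/mol

Let X = conversion of E.
Concentrations: [E] = 0.362 − 0.362X; [B] = 0.181X.
At X = 0.425: [E] = 0.208, [B] = 0.0769.
K_c = [B] / ([E]^2) = 1.78 L/mol.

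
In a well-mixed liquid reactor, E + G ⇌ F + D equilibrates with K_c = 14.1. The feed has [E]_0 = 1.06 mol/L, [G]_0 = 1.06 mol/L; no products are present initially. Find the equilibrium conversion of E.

Let X = conversion of E; extent ξ = 1.06·X mol/L.
Concentrations: [E] = 1.06 − 1.06X; [G] = 1.06 − 1.06X; [F] = 1.06X; [D] = 1.06X.
K_c = [F] [D] / ([E] [G]).
Equating to 14.1: the physical root is X = 0.790.

X = 0.790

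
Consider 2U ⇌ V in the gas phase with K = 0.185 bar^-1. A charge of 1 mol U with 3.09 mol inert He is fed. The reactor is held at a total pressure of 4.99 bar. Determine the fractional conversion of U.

X = 0.257

Take 1 mol U as basis and let X be its fractional conversion, so ξ = 0.5X.
Moles: n_U = 1 − X; n_V = 0.5X; n_I = 3.09 (inert).
n_T = Σnᵢ = 4.09 − 0.5X.
With p_i = (n_i/n_T)P, K = p_V / (p_U^2).
Equating to 0.185 bar^-1 and solving on 0 < X < 1: X = 0.257.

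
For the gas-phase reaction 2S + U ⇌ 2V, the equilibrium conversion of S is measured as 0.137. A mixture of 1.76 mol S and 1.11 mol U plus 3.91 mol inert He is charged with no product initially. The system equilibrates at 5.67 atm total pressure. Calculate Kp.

Basis: 1.76 mol S initially; let X = conversion of S. Extent ξ = 0.88X.
Species balance: n_S = 1.76 − 1.76X; n_U = 1.11 − 0.88X; n_V = 1.76X; n_I = 3.91 (inert).
n_T = Σnᵢ = 6.78 − 0.88X.
At X = 0.137: n_S = 1.52, n_U = 0.989, n_V = 0.241, n_T = 6.66.
p_i = (n_i/n_T)·P. Kp = p_V^2 / (p_S^2 p_U) = 0.0299 atm^-1.

Kp = 0.0299 atm^-1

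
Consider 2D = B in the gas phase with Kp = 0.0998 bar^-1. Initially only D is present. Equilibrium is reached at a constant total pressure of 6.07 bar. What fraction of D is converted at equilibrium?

Let X = conversion of D (basis 1 mol D); extent of reaction ξ = 0.5X.
At extent ξ: n_D = 1 − X; n_B = 0.5X.
Total moles n_T = 1 − 0.5X.
y_i = n_i/n_T, p_i = y_i·P. Kp = p_B / (p_D^2).
This yields a degree-2 equation in X; solving on (0,1), X = 0.460.

X = 0.460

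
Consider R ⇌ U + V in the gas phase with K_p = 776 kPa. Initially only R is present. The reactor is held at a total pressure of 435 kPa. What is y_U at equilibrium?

y_U = 0.445

Basis: 1 mol R initially; let X = conversion of R. Extent ξ = X.
Mole table: n_R = 1 − X; n_U = X; n_V = X.
Total moles n_T = 1 + X.
With p_i = (n_i/n_T)P, K_p = p_U p_V / (p_R).
Substituting and setting equal to 776 kPa gives a polynomial in X; the root in (0,1) is X = 0.800.
Then n_U = 0.8, n_T = 1.8, so y_U = 0.445.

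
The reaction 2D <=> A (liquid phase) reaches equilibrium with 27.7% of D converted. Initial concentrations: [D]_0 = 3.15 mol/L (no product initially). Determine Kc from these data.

Kc = 0.0841 L/mol

Let X = conversion of D.
Concentrations: [D] = 3.15 − 3.15X; [A] = 1.57X.
At X = 0.277: [D] = 2.28, [A] = 0.436.
Kc = [A] / ([D]^2) = 0.0841 L/mol.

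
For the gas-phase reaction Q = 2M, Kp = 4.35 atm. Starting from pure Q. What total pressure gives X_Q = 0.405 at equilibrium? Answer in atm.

Take 1 mol Q as basis and let X be its fractional conversion, so ξ = X.
Mole table: n_Q = 1 − X; n_M = 2X.
Total moles n_T = 1 + X.
Kp = p_M^2 / (p_Q) with p_i = (n_i/n_T)·P.
At X = 0.405: the mole-fraction product g(X) = Π y_i^ν_i = 0.7848. Since Kp = g(X)·P^{1}, P = (Kp/g)^(1/1) = (4.35/0.7848)^(1/1) = 5.54 atm.

P = 5.54 atm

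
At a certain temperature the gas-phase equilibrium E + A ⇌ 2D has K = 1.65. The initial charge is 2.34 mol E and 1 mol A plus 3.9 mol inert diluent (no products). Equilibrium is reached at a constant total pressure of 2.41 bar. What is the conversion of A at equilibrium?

Basis: 1 mol A initially; let X = conversion of A. Extent ξ = X.
Species balance: n_E = 2.34 − X; n_A = 1 − X; n_D = 2X; n_I = 3.9 (inert).
n_T stays at 7.24 (no change in mole number).
Mole fractions y_i = n_i/n_T; K = p_D^2 / (p_E p_A) with p_i = y_i·P.
Substituting and setting equal to 1.65 gives a polynomial in X; the root in (0,1) is X = 0.565.

X = 0.565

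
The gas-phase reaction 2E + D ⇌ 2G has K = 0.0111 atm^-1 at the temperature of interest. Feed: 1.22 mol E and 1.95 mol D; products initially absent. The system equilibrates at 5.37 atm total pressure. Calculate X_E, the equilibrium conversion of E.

X = 0.159

Take 1.22 mol E as basis and let X be its fractional conversion, so ξ = 0.61X.
Species balance: n_E = 1.22 − 1.22X; n_D = 1.95 − 0.61X; n_G = 1.22X.
n_T = Σnᵢ = 3.17 − 0.61X.
With p_i = (n_i/n_T)P, K = p_G^2 / (p_E^2 p_D).
Setting this equal to 0.0111 atm^-1 and taking the physical root (0 < X < 1) gives X = 0.159.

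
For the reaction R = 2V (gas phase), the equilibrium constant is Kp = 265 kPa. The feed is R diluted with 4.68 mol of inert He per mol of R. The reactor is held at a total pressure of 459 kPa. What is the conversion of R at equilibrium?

Let X = conversion of R (basis 1 mol R); extent of reaction ξ = X.
At extent ξ: n_R = 1 − X; n_V = 2X; n_I = 4.68 (inert).
Total moles n_T = 5.68 + X.
Mole fractions y_i = n_i/n_T; Kp = p_V^2 / (p_R) with p_i = y_i·P.
Setting this equal to 265 kPa and taking the physical root (0 < X < 1) gives X = 0.601.

X = 0.601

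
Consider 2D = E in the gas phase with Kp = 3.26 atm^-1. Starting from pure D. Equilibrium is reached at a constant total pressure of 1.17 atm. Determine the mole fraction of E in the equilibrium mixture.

Take 1 mol D as basis and let X be its fractional conversion, so ξ = 0.5X.
Moles: n_D = 1 − X; n_E = 0.5X.
Total moles n_T = 1 − 0.5X.
y_i = n_i/n_T, p_i = y_i·P. Kp = p_E / (p_D^2).
Setting this equal to 3.26 atm^-1 and taking the physical root (0 < X < 1) gives X = 0.752.
Then n_E = 0.376, n_T = 0.624, so y_E = 0.603.

y_E = 0.603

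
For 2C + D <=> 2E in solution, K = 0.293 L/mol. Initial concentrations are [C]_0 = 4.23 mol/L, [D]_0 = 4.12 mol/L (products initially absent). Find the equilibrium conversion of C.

X = 0.488

Let X = conversion of C; extent ξ = 4.23X/2 mol/L.
Concentrations: [C] = 4.23 − 4.23X; [D] = 4.12 − 2.12X; [E] = 4.23X.
K = [E]^2 / ([C]^2 [D]).
Solving K = 0.293 for X ∈ (0,1): X = 0.488.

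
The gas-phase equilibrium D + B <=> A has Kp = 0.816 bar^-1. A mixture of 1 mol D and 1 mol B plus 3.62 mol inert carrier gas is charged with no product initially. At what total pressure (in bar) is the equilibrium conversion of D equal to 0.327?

Take 1 mol D as basis and let X be its fractional conversion, so ξ = X.
Moles: n_D = 1 − X; n_B = 1 − X; n_A = X; n_I = 3.62 (inert).
n_T = Σnᵢ = 5.62 − X.
Kp = p_A / (p_D p_B) with p_i = (n_i/n_T)·P.
At X = 0.327: the mole-fraction product g(X) = Π y_i^ν_i = 3.821. Since Kp = g(X)·P^{-1}, P = (g/Kp)^(1/1) = (3.821/0.816)^(1/1) = 4.68 bar.

P = 4.68 bar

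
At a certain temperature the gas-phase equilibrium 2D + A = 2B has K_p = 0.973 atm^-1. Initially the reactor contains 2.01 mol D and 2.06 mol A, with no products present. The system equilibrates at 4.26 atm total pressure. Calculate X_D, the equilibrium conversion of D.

X = 0.570

Take 2.01 mol D as basis and let X be its fractional conversion, so ξ = 1X.
At extent ξ: n_D = 2.01 − 2.01X; n_A = 2.06 − 1X; n_B = 2.01X.
Total moles n_T = 4.07 − 1X.
Mole fractions y_i = n_i/n_T; K_p = p_B^2 / (p_D^2 p_A) with p_i = y_i·P.
Setting this equal to 0.973 atm^-1 and taking the physical root (0 < X < 1) gives X = 0.570.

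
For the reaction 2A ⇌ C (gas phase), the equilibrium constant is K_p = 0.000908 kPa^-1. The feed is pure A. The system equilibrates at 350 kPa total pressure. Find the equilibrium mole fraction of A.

y_A = 0.798

Take 1 mol A as basis and let X be its fractional conversion, so ξ = 0.5X.
At extent ξ: n_A = 1 − X; n_C = 0.5X.
n_T = Σnᵢ = 1 − 0.5X.
Mole fractions y_i = n_i/n_T; K_p = p_C / (p_A^2) with p_i = y_i·P.
Substituting and setting equal to 0.000908 kPa^-1 gives a polynomial in X; the root in (0,1) is X = 0.336.
Then n_A = 0.664, n_T = 0.832, so y_A = 0.798.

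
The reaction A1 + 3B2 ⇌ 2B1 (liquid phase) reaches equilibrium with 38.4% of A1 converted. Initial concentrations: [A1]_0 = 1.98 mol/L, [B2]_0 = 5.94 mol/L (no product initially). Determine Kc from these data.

Let X = conversion of A1.
Concentrations: [A1] = 1.98 − 1.98X; [B2] = 5.94 − 5.94X; [B1] = 3.96X.
At X = 0.384: [A1] = 1.22, [B2] = 3.66, [B1] = 1.52.
Kc = [B1]^2 / ([A1] [B2]^3) = 0.0387 (mol/L)^-2.

Kc = 0.0387 (mol/L)^-2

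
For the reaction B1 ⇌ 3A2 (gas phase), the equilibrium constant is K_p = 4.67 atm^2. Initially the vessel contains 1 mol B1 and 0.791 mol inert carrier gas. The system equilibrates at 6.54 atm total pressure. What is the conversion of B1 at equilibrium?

X = 0.252

Take 1 mol B1 as basis and let X be its fractional conversion, so ξ = X.
At extent ξ: n_B1 = 1 − X; n_A2 = 3X; n_I = 0.791 (inert).
Summing: n_T = 1.79 + 2X.
y_i = n_i/n_T, p_i = y_i·P. K_p = p_A2^3 / (p_B1).
Setting this equal to 4.67 atm^2 and taking the physical root (0 < X < 1) gives X = 0.252.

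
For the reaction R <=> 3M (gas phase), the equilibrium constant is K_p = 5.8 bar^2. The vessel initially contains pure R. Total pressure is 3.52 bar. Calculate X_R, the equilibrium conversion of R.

X = 0.316

Take 1 mol R as basis and let X be its fractional conversion, so ξ = X.
Mole table: n_R = 1 − X; n_M = 3X.
Total moles n_T = 1 + 2X.
Mole fractions y_i = n_i/n_T; K_p = p_M^3 / (p_R) with p_i = y_i·P.
Substituting and setting equal to 5.8 bar^2 gives a polynomial in X; the root in (0,1) is X = 0.316.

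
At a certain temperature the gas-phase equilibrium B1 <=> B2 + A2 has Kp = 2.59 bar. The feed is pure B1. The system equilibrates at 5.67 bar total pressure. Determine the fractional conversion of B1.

Let X = conversion of B1 (basis 1 mol B1); extent of reaction ξ = X.
Mole table: n_B1 = 1 − X; n_B2 = X; n_A2 = X.
n_T = Σnᵢ = 1 + X.
With p_i = (n_i/n_T)P, Kp = p_B2 p_A2 / (p_B1).
Setting this equal to 2.59 bar and taking the physical root (0 < X < 1) gives X = 0.560.

X = 0.560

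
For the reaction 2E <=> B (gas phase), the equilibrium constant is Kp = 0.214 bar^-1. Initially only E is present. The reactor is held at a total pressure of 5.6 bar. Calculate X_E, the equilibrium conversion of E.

X = 0.585

Basis: 1 mol E initially; let X = conversion of E. Extent ξ = 0.5X.
Species balance: n_E = 1 − X; n_B = 0.5X.
Summing: n_T = 1 − 0.5X.
Mole fractions y_i = n_i/n_T; Kp = p_B / (p_E^2) with p_i = y_i·P.
This yields a degree-2 equation in X; solving on (0,1), X = 0.585.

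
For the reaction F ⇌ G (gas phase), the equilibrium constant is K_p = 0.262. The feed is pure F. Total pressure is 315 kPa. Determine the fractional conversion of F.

Take 1 mol F as basis and let X be its fractional conversion, so ξ = X.
Species balance: n_F = 1 − X; n_G = X.
Total moles n_T = 1 (Δν = 0, constant).
Mole fractions y_i = n_i/n_T; K_p = p_G / (p_F) with p_i = y_i·P.
Equating to 0.262 and solving on 0 < X < 1: X = 0.208.

X = 0.208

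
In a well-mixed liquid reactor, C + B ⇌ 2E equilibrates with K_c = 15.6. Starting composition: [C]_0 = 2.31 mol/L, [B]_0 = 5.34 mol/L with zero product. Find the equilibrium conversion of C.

Let X = conversion of C; extent ξ = 2.31·X mol/L.
Concentrations: [C] = 2.31 − 2.31X; [B] = 5.34 − 2.31X; [E] = 4.62X.
K_c = [E]^2 / ([C] [B]).
This equals 15.6 at X = 0.867 (the root in 0 < X < 1).

X = 0.867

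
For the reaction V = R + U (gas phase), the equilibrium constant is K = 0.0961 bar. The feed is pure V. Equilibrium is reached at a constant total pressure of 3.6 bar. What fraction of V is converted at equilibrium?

X = 0.161

Let X = conversion of V (basis 1 mol V); extent of reaction ξ = X.
Mole table: n_V = 1 − X; n_R = X; n_U = X.
Total moles n_T = 1 + X.
With p_i = (n_i/n_T)P, K = p_R p_U / (p_V).
This yields a degree-2 equation in X; solving on (0,1), X = 0.161.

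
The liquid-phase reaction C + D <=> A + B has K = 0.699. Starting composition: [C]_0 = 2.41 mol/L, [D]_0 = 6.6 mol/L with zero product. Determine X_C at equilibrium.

Let X = conversion of C; extent ξ = 2.41·X mol/L.
Concentrations: [C] = 2.41 − 2.41X; [D] = 6.6 − 2.41X; [A] = 2.41X; [B] = 2.41X.
K = [A] [B] / ([C] [D]).
Setting equal to 0.699 and solving for X on (0,1) gives X = 0.679.

X = 0.679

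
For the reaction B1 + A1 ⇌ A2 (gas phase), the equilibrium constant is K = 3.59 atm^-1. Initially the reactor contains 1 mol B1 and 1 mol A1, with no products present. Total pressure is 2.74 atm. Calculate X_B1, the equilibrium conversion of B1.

X = 0.696

Take 1 mol B1 as basis and let X be its fractional conversion, so ξ = X.
At extent ξ: n_B1 = 1 − X; n_A1 = 1 − X; n_A2 = X.
Summing: n_T = 2 − X.
With p_i = (n_i/n_T)P, K = p_A2 / (p_B1 p_A1).
Substituting and setting equal to 3.59 atm^-1 gives a polynomial in X; the root in (0,1) is X = 0.696.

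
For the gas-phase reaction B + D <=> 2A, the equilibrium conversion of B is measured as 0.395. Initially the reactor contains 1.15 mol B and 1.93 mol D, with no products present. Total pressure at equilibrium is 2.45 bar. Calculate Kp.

Kp = 0.804

Basis: 1.15 mol B initially; let X = conversion of B. Extent ξ = 1.15X.
Moles: n_B = 1.15 − 1.15X; n_D = 1.93 − 1.15X; n_A = 2.3X.
Total moles n_T = 3.08 (Δν = 0, constant).
At X = 0.395: n_B = 0.696, n_D = 1.48, n_A = 0.908, n_T = 3.08.
p_i = (n_i/n_T)·P. Kp = p_A^2 / (p_B p_D) = 0.804.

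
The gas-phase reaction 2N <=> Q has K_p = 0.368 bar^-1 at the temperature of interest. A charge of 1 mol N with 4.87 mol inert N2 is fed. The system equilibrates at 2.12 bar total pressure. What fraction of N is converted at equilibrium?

X = 0.181

Let X = conversion of N (basis 1 mol N); extent of reaction ξ = 0.5X.
At extent ξ: n_N = 1 − X; n_Q = 0.5X; n_I = 4.87 (inert).
Total moles n_T = 5.87 − 0.5X.
Mole fractions y_i = n_i/n_T; K_p = p_Q / (p_N^2) with p_i = y_i·P.
Setting this equal to 0.368 bar^-1 and taking the physical root (0 < X < 1) gives X = 0.181.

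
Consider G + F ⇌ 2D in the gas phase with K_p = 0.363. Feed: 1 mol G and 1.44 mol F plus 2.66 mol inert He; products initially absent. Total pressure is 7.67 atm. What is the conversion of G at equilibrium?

X = 0.276

Let X = conversion of G (basis 1 mol G); extent of reaction ξ = X.
Moles: n_G = 1 − X; n_F = 1.44 − X; n_D = 2X; n_I = 2.66 (inert).
n_T stays at 5.1 (no change in mole number).
Mole fractions y_i = n_i/n_T; K_p = p_D^2 / (p_G p_F) with p_i = y_i·P.
Equating to 0.363 and solving on 0 < X < 1: X = 0.276.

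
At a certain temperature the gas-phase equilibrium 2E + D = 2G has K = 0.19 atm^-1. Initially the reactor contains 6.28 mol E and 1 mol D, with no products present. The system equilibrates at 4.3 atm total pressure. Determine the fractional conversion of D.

Take 1 mol D as basis and let X be its fractional conversion, so ξ = X.
At extent ξ: n_E = 6.28 − 2X; n_D = 1 − X; n_G = 2X.
Summing: n_T = 7.28 − X.
With p_i = (n_i/n_T)P, K = p_G^2 / (p_E^2 p_D).
Equating to 0.19 atm^-1 and solving on 0 < X < 1: X = 0.580.

X = 0.580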